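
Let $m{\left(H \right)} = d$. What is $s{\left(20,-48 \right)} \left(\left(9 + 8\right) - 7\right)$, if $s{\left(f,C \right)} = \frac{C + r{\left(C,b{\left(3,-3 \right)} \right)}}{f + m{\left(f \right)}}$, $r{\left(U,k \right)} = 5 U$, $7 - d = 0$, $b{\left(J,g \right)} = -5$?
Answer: $- \frac{320}{3} \approx -106.67$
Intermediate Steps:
$d = 7$ ($d = 7 - 0 = 7 + 0 = 7$)
$m{\left(H \right)} = 7$
$s{\left(f,C \right)} = \frac{6 C}{7 + f}$ ($s{\left(f,C \right)} = \frac{C + 5 C}{f + 7} = \frac{6 C}{7 + f}$)
$s{\left(20,-48 \right)} \left(\left(9 + 8\right) - 7\right) = 6 \left(-48\right) \frac{1}{7 + 20} \left(\left(9 + 8\right) - 7\right) = 6 \left(-48\right) \frac{1}{27} \left(17 - 7\right) = 6 \left(-48\right) \frac{1}{27} \cdot 10 = \left(- \frac{32}{3}\right) 10 = - \frac{320}{3}$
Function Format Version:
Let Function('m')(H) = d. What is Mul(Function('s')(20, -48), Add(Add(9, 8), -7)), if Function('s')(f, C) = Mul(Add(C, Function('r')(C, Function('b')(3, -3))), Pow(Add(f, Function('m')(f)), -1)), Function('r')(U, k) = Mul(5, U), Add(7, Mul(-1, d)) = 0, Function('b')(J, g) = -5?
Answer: Rational(-320, 3) ≈ -106.67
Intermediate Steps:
d = 7 (d = Add(7, Mul(-1, 0)) = Add(7, 0) = 7)
Function('m')(H) = 7
Function('s')(f, C) = Mul(6, C, Pow(Add(7, f), -1)) (Function('s')(f, C) = Mul(Add(C, Mul(5, C)), Pow(Add(f, 7), -1)) = Mul(Mul(6, C), Pow(Add(7, f), -1)) = Mul(6, C, Pow(Add(7, f), -1)))
Mul(Function('s')(20, -48), Add(Add(9, 8), -7)) = Mul(Mul(6, -48, Pow(Add(7, 20), -1)), Add(Add(9, 8), -7)) = Mul(Mul(6, -48, Pow(27, -1)), Add(17, -7)) = Mul(Mul(6, -48, Rational(1, 27)), 10) = Mul(Rational(-32, 3), 10) = Rational(-320, 3)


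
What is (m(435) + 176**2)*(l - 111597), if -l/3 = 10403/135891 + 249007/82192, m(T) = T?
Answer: -1186524876430592341/338459184 ≈ -3.5057e+9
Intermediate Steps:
l = -3153895783/338459184 (l = -3*(10403/135891 + 249007/82192) = -3*(10403*(1/135891) + 249007*(1/82192)) = -3*(10403/135891 + 22637/7472) = -3*3153895783/1015377552 = -3153895783/338459184 ≈ -9.3184)
(m(435) + 176**2)*(l - 111597) = (435 + 176**2)*(-3153895783/338459184 - 111597) = (435 + 30976)*(-37774183452631/338459184) = 31411*(-37774183452631/338459184) = -1186524876430592341/338459184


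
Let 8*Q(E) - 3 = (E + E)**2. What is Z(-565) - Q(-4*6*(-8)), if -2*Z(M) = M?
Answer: -145199/8 ≈ -18150.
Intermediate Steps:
Q(E) = 3/8 + E**2/2 (Q(E) = 3/8 + (E + E)**2/8 = 3/8 + (2*E)**2/8 = 3/8 + (4*E**2)/8 = 3/8 + E**2/2)
Z(M) = -M/2
Z(-565) - Q(-4*6*(-8)) = -1/2*(-565) - (3/8 + (-4*6*(-8))**2/2) = 565/2 - (3/8 + (-24*(-8))**2/2) = 565/2 - (3/8 + (1/2)*192**2) = 565/2 - (3/8 + (1/2)*36864) = 565/2 - (3/8 + 18432) = 565/2 - 1*147459/8 = 565/2 - 147459/8 = -145199/8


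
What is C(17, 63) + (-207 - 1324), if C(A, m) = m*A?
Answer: -460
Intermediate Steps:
C(A, m) = A*m
C(17, 63) + (-207 - 1324) = 17*63 + (-207 - 1324) = 1071 - 1531 = -460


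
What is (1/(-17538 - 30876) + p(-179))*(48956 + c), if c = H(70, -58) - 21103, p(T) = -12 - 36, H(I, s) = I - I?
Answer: -64726834669/48414 ≈ -1.3369e+6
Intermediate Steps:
H(I, s) = 0
p(T) = -48
c = -21103 (c = 0 - 21103 = -21103)
(1/(-17538 - 30876) + p(-179))*(48956 + c) = (1/(-17538 - 30876) - 48)*(48956 - 21103) = (1/(-48414) - 48)*27853 = (-1/48414 - 48)*27853 = -2323873/48414*27853 = -64726834669/48414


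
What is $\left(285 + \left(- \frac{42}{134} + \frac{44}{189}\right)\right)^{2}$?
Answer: $\frac{13017187748356}{160351569} \approx 81179.0$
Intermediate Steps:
$\left(285 + \left(- \frac{42}{134} + \frac{44}{189}\right)\right)^{2} = \left(285 + \left(\left(-42\right) \frac{1}{134} + 44 \cdot \frac{1}{189}\right)\right)^{2} = \left(285 + \left(- \frac{21}{67} + \frac{44}{189}\right)\right)^{2} = \left(285 - \frac{1021}{12663}\right)^{2} = \left(\frac{3607934}{12663}\right)^{2} = \frac{13017187748356}{160351569}$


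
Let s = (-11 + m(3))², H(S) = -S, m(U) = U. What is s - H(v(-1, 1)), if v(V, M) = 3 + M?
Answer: 68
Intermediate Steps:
s = 64 (s = (-11 + 3)² = (-8)² = 64)
s - H(v(-1, 1)) = 64 - (-1)*(3 + 1) = 64 - (-1)*4 = 64 - 1*(-4) = 64 + 4 = 68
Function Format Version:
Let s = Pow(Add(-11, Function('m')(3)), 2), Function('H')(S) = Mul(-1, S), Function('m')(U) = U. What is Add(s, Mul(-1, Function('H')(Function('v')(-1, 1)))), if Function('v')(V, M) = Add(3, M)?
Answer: 68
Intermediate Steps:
s = 64 (s = Pow(Add(-11, 3), 2) = Pow(-8, 2) = 64)
Add(s, Mul(-1, Function('H')(Function('v')(-1, 1)))) = Add(64, Mul(-1, Mul(-1, Add(3, 1)))) = Add(64, Mul(-1, Mul(-1, 4))) = Add(64, Mul(-1, -4)) = Add(64, 4) = 68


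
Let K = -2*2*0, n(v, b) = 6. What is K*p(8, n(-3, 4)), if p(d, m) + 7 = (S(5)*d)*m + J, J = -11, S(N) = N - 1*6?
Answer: 0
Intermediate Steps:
S(N) = -6 + N (S(N) = N - 6 = -6 + N)
K = 0 (K = -4*0 = 0)
p(d, m) = -18 - d*m (p(d, m) = -7 + (((-6 + 5)*d)*m - 11) = -7 + ((-d)*m - 11) = -7 + (-d*m - 11) = -7 + (-11 - d*m) = -18 - d*m)
K*p(8, n(-3, 4)) = 0*(-18 - 1*8*6) = 0*(-18 - 48) = 0*(-66) = 0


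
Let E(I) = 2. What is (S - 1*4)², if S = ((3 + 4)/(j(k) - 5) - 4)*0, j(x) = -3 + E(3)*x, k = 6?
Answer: 16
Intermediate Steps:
j(x) = -3 + 2*x
S = 0 (S = ((3 + 4)/((-3 + 2*6) - 5) - 4)*0 = (7/((-3 + 12) - 5) - 4)*0 = (7/(9 - 5) - 4)*0 = (7/4 - 4)*0 = -9/4*0 = 0)
(S - 1*4)² = (0 - 1*4)² = (0 - 4)² = (-4)² = 16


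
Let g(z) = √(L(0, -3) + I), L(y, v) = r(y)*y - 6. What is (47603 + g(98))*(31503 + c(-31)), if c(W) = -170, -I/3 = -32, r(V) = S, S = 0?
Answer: 1491544799 + 93999*√10 ≈ 1.4918e+9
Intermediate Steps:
r(V) = 0
L(y, v) = -6 (L(y, v) = 0*y - 6 = 0 - 6 = -6)
I = 96 (I = -3*(-32) = 96)
g(z) = 3*√10 (g(z) = √(-6 + 96) = √90 = 3*√10)
(47603 + g(98))*(31503 + c(-31)) = (47603 + 3*√10)*(31503 - 170) = (47603 + 3*√10)*31333 = 1491544799 + 93999*√10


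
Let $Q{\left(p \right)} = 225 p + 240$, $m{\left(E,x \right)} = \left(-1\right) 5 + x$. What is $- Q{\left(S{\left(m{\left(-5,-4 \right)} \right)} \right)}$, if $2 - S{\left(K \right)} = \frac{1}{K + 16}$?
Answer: $- \frac{4605}{7} \approx -657.86$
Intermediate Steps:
$m{\left(E,x \right)} = -5 + x$
$S{\left(K \right)} = 2 - \frac{1}{16 + K}$ ($S{\left(K \right)} = 2 - \frac{1}{K + 16} = 2 - \frac{1}{16 + K}$)
$Q{\left(p \right)} = 240 + 225 p$
$- Q{\left(S{\left(m{\left(-5,-4 \right)} \right)} \right)} = - (240 + 225 \frac{31 + 2 \left(-5 - 4\right)}{16 - 9}) = - (240 + 225 \frac{31 + 2 \left(-9\right)}{16 - 9}) = - (240 + 225 \frac{31 - 18}{7}) = - (240 + 225 \cdot \frac{1}{7} \cdot 13) = - (240 + 225 \cdot \frac{13}{7}) = - (240 + \frac{2925}{7}) = \left(-1\right) \frac{4605}{7} = - \frac{4605}{7}$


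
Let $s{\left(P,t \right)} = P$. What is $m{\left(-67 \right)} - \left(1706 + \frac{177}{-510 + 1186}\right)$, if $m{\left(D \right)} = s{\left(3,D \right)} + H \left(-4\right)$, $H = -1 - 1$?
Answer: $- \frac{1145997}{676} \approx -1695.3$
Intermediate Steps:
$H = -2$
$m{\left(D \right)} = 11$ ($m{\left(D \right)} = 3 - -8 = 3 + 8 = 11$)
$m{\left(-67 \right)} - \left(1706 + \frac{177}{-510 + 1186}\right) = 11 - \left(1706 + \frac{177}{-510 + 1186}\right) = 11 - \left(1706 + \frac{177}{676}\right) = 11 - \frac{1153433}{676} = - \frac{1145997}{676}$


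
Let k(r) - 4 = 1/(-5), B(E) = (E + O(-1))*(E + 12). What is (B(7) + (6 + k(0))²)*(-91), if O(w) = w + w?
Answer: -434616/25 ≈ -17385.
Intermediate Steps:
O(w) = 2*w
B(E) = (-2 + E)*(12 + E) (B(E) = (E + 2*(-1))*(E + 12) = (E - 2)*(12 + E) = (-2 + E)*(12 + E))
k(r) = 19/5 (k(r) = 4 + 1/(-5) = 4 - ⅕ = 19/5)
(B(7) + (6 + k(0))²)*(-91) = ((-24 + 7² + 10*7) + (6 + 19/5)²)*(-91) = ((-24 + 49 + 70) + (49/5)²)*(-91) = (95 + 2401/25)*(-91) = (4776/25)*(-91) = -434616/25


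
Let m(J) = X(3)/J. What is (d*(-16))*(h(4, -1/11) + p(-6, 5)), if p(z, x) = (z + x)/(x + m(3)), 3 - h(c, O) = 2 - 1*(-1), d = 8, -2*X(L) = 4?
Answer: 384/13 ≈ 29.538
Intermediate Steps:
X(L) = -2 (X(L) = -½*4 = -2)
h(c, O) = 0 (h(c, O) = 3 - (2 - 1*(-1)) = 3 - (2 + 1) = 3 - 1*3 = 3 - 3 = 0)
m(J) = -2/J
p(z, x) = (x + z)/(-⅔ + x) (p(z, x) = (z + x)/(x - 2/3) = (x + z)/(x - 2*⅓) = (x + z)/(x - ⅔) = (x + z)/(-⅔ + x))
(d*(-16))*(h(4, -1/11) + p(-6, 5)) = (8*(-16))*(0 + 3*(5 - 6)/(-2 + 3*5)) = -128*(0 + 3*(-1)/(-2 + 15)) = -128*(0 + 3*(-1)/13) = -128*(0 + 3*(1/13)*(-1)) = -128*(0 - 3/13) = -128*(-3/13) = 384/13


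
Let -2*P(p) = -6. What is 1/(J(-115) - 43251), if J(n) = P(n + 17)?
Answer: -1/43248 ≈ -2.3122e-5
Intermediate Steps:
P(p) = 3 (P(p) = -½*(-6) = 3)
J(n) = 3
1/(J(-115) - 43251) = 1/(3 - 43251) = 1/(-43248) = -1/43248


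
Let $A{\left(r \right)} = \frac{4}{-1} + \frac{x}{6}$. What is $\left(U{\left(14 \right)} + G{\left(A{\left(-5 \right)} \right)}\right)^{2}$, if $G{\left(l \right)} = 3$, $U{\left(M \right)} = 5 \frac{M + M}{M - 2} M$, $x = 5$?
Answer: $\frac{249001}{9} \approx 27667.0$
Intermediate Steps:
$A{\left(r \right)} = - \frac{19}{6}$ ($A{\left(r \right)} = \frac{4}{-1} + \frac{5}{6} = 4 \left(-1\right) + 5 \cdot \frac{1}{6} = -4 + \frac{5}{6} = - \frac{19}{6}$)
$U{\left(M \right)} = \frac{10 M^{2}}{-2 + M}$ ($U{\left(M \right)} = 5 \frac{2 M}{-2 + M} M = \frac{10 M}{-2 + M} M = \frac{10 M^{2}}{-2 + M}$)
$\left(U{\left(14 \right)} + G{\left(A{\left(-5 \right)} \right)}\right)^{2} = \left(\frac{10 \cdot 14^{2}}{-2 + 14} + 3\right)^{2} = \left(10 \cdot 196 \cdot \frac{1}{12} + 3\right)^{2} = \left(\frac{490}{3} + 3\right)^{2} = \left(\frac{499}{3}\right)^{2} = \frac{249001}{9}$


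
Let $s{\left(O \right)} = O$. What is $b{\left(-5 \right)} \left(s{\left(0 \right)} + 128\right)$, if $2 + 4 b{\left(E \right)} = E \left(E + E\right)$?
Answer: $1536$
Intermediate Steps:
$b{\left(E \right)} = - \frac{1}{2} + \frac{E^{2}}{2}$ ($b{\left(E \right)} = - \frac{1}{2} + \frac{E \left(E + E\right)}{4} = - \frac{1}{2} + \frac{E 2 E}{4} = - \frac{1}{2} + \frac{2 E^{2}}{4} = - \frac{1}{2} + \frac{E^{2}}{2}$)
$b{\left(-5 \right)} \left(s{\left(0 \right)} + 128\right) = \left(- \frac{1}{2} + \frac{\left(-5\right)^{2}}{2}\right) \left(0 + 128\right) = \left(- \frac{1}{2} + \frac{1}{2} \cdot 25\right) 128 = \left(- \frac{1}{2} + \frac{25}{2}\right) 128 = 12 \cdot 128 = 1536$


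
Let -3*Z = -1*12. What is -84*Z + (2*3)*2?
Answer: -324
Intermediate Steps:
Z = 4 (Z = -(-1)*12/3 = -1/3*(-12) = 4)
-84*Z + (2*3)*2 = -84*4 + (2*3)*2 = -336 + 6*2 = -336 + 12 = -324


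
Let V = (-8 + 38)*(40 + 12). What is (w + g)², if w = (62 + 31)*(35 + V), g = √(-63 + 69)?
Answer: (148335 + √6)² ≈ 2.2004e+10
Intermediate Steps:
g = √6 ≈ 2.4495
V = 1560 (V = 30*52 = 1560)
w = 148335 (w = (62 + 31)*(35 + 1560) = 93*1595 = 148335)
(w + g)² = (148335 + √6)²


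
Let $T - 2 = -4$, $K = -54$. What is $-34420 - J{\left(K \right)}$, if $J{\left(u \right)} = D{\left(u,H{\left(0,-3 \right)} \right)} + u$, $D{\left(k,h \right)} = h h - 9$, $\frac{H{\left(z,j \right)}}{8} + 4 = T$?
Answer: $-36661$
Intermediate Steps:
$T = -2$ ($T = 2 - 4 = -2$)
$H{\left(z,j \right)} = -48$ ($H{\left(z,j \right)} = -32 + 8 \left(-2\right) = -32 - 16 = -48$)
$D{\left(k,h \right)} = -9 + h^{2}$ ($D{\left(k,h \right)} = h^{2} - 9 = -9 + h^{2}$)
$J{\left(u \right)} = 2295 + u$ ($J{\left(u \right)} = \left(-9 + \left(-48\right)^{2}\right) + u = \left(-9 + 2304\right) + u = 2295 + u$)
$-34420 - J{\left(K \right)} = -34420 - \left(2295 - 54\right) = -34420 - 2241 = -36661$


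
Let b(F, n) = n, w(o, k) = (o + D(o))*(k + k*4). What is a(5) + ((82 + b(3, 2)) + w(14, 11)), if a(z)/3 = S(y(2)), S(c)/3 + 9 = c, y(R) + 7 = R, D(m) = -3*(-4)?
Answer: 1388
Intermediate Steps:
D(m) = 12
y(R) = -7 + R
S(c) = -27 + 3*c
w(o, k) = 5*k*(12 + o) (w(o, k) = (o + 12)*(k + k*4) = (12 + o)*(k + 4*k) = (12 + o)*(5*k) = 5*k*(12 + o))
a(z) = -126 (a(z) = 3*(-27 + 3*(-7 + 2)) = 3*(-27 + 3*(-5)) = 3*(-27 - 15) = 3*(-42) = -126)
a(5) + ((82 + b(3, 2)) + w(14, 11)) = -126 + ((82 + 2) + 5*11*(12 + 14)) = -126 + (84 + 5*11*26) = -126 + (84 + 1430) = -126 + 1514 = 1388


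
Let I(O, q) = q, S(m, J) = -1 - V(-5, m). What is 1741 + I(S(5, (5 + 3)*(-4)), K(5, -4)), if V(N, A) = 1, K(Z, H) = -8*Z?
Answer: 1701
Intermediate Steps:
S(m, J) = -2 (S(m, J) = -1 - 1*1 = -1 - 1 = -2)
1741 + I(S(5, (5 + 3)*(-4)), K(5, -4)) = 1741 - 8*5 = 1741 - 40 = 1701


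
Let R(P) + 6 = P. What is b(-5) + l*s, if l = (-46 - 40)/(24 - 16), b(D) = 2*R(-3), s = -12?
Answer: 111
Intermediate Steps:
R(P) = -6 + P
b(D) = -18 (b(D) = 2*(-6 - 3) = 2*(-9) = -18)
l = -43/4 (l = -86/8 = -86*⅛ = -43/4 ≈ -10.750)
b(-5) + l*s = -18 - 43/4*(-12) = -18 + 129 = 111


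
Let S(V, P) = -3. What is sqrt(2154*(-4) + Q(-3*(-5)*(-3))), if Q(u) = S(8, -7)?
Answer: 13*I*sqrt(51) ≈ 92.839*I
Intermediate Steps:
Q(u) = -3
sqrt(2154*(-4) + Q(-3*(-5)*(-3))) = sqrt(2154*(-4) - 3) = sqrt(-8616 - 3) = sqrt(-8619) = 13*I*sqrt(51)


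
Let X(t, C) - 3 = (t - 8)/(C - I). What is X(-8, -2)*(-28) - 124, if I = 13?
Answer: -3568/15 ≈ -237.87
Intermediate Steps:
X(t, C) = 3 + (-8 + t)/(-13 + C) (X(t, C) = 3 + (t - 8)/(C - 1*13) = 3 + (-8 + t)/(C - 13) = 3 + (-8 + t)/(-13 + C))
X(-8, -2)*(-28) - 124 = ((-47 - 8 + 3*(-2))/(-13 - 2))*(-28) - 124 = ((-47 - 8 - 6)/(-15))*(-28) - 124 = -1/15*(-61)*(-28) - 124 = (61/15)*(-28) - 124 = -1708/15 - 124 = -3568/15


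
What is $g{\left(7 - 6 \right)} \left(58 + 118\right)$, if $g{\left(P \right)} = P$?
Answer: $176$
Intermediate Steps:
$g{\left(7 - 6 \right)} \left(58 + 118\right) = \left(7 - 6\right) \left(58 + 118\right) = 1 \cdot 176 = 176$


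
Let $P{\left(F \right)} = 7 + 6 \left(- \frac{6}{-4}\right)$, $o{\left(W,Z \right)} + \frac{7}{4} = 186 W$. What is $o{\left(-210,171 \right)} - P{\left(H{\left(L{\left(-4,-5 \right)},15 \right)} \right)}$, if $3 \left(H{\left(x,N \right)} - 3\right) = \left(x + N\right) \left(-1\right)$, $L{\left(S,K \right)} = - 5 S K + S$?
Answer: $- \frac{156311}{4} \approx -39078.0$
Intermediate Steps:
$o{\left(W,Z \right)} = - \frac{7}{4} + 186 W$
$L{\left(S,K \right)} = S - 5 K S$ ($L{\left(S,K \right)} = - 5 K S + S = S - 5 K S$)
$H{\left(x,N \right)} = 3 - \frac{N}{3} - \frac{x}{3}$ ($H{\left(x,N \right)} = 3 + \frac{\left(x + N\right) \left(-1\right)}{3} = 3 + \frac{\left(N + x\right) \left(-1\right)}{3} = 3 + \frac{- N - x}{3} = 3 - \left(\frac{N}{3} + \frac{x}{3}\right) = 3 - \frac{N}{3} - \frac{x}{3}$)
$P{\left(F \right)} = 16$ ($P{\left(F \right)} = 7 + 6 \left(\left(-6\right) \left(- \frac{1}{4}\right)\right) = 7 + 6 \cdot \frac{3}{2} = 7 + 9 = 16$)
$o{\left(-210,171 \right)} - P{\left(H{\left(L{\left(-4,-5 \right)},15 \right)} \right)} = \left(- \frac{7}{4} + 186 \left(-210\right)\right) - 16 = \left(- \frac{7}{4} - 39060\right) - 16 = - \frac{156247}{4} - 16 = - \frac{156311}{4}$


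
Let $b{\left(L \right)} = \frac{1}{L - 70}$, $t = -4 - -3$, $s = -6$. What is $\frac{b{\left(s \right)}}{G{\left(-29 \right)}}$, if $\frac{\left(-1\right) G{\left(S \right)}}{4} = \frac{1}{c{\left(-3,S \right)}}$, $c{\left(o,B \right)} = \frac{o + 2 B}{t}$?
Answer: $\frac{61}{304} \approx 0.20066$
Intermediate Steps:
$t = -1$ ($t = -4 + 3 = -1$)
$c{\left(o,B \right)} = - o - 2 B$ ($c{\left(o,B \right)} = \frac{o + 2 B}{-1} = \left(o + 2 B\right) \left(-1\right) = - o - 2 B$)
$b{\left(L \right)} = \frac{1}{-70 + L}$
$G{\left(S \right)} = - \frac{4}{3 - 2 S}$ ($G{\left(S \right)} = - \frac{4}{\left(-1\right) \left(-3\right) - 2 S} = - \frac{4}{3 - 2 S}$)
$\frac{b{\left(s \right)}}{G{\left(-29 \right)}} = \frac{1}{\left(-70 - 6\right) \frac{4}{-3 + 2 \left(-29\right)}} = \frac{1}{\left(-76\right) \frac{4}{-3 - 58}} = - \frac{1}{76 \frac{4}{-61}} = - \frac{1}{76 \cdot 4 \left(- \frac{1}{61}\right)} = - \frac{1}{76 \left(- \frac{4}{61}\right)} = \left(- \frac{1}{76}\right) \left(- \frac{61}{4}\right) = \frac{61}{304}$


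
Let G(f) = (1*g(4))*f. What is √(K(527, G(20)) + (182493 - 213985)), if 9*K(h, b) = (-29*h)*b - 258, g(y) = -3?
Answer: √70366 ≈ 265.27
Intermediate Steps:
G(f) = -3*f (G(f) = (1*(-3))*f = -3*f)
K(h, b) = -86/3 - 29*b*h/9 (K(h, b) = ((-29*h)*b - 258)/9 = (-29*b*h - 258)/9 = (-258 - 29*b*h)/9 = -86/3 - 29*b*h/9)
√(K(527, G(20)) + (182493 - 213985)) = √((-86/3 - 29/9*(-3*20)*527) + (182493 - 213985)) = √((-86/3 - 29/9*(-60)*527) - 31492) = √((-86/3 + 305660/3) - 31492) = √(101858 - 31492) = √70366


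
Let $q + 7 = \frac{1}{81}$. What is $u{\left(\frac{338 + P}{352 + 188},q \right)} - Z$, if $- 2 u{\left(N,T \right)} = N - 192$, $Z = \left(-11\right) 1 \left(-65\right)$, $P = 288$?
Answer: $- \frac{334573}{540} \approx -619.58$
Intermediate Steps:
$q = - \frac{566}{81}$ ($q = -7 + \frac{1}{81} = - \frac{566}{81} \approx -6.9877$)
$Z = 715$ ($Z = \left(-11\right) \left(-65\right) = 715$)
$u{\left(N,T \right)} = 96 - \frac{N}{2}$ ($u{\left(N,T \right)} = - \frac{N - 192}{2} = - \frac{-192 + N}{2} = 96 - \frac{N}{2}$)
$u{\left(\frac{338 + P}{352 + 188},q \right)} - Z = \left(96 - \frac{\left(338 + 288\right) \frac{1}{352 + 188}}{2}\right) - 715 = \left(96 - \frac{626 \cdot \frac{1}{540}}{2}\right) - 715 = \left(96 - \frac{313}{540}\right) - 715 = \frac{51527}{540} - 715 = - \frac{334573}{540}$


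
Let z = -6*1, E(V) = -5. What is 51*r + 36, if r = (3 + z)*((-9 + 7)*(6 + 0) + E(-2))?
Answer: 2637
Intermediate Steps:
z = -6
r = 51 (r = (3 - 6)*((-9 + 7)*(6 + 0) - 5) = -3*(-2*6 - 5) = -3*(-12 - 5) = -3*(-17) = 51)
51*r + 36 = 51*51 + 36 = 2601 + 36 = 2637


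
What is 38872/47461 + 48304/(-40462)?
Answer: -359858640/960183491 ≈ -0.37478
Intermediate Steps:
38872/47461 + 48304/(-40462) = 38872*(1/47461) + 48304*(-1/40462) = 38872/47461 - 24152/20231 = -359858640/960183491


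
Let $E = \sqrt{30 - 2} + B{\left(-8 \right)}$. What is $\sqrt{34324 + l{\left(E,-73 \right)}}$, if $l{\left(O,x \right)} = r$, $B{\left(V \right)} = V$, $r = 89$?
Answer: $\sqrt{34413} \approx 185.51$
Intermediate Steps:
$E = -8 + 2 \sqrt{7}$ ($E = \sqrt{30 - 2} - 8 = \sqrt{28} - 8 = 2 \sqrt{7} - 8 = -8 + 2 \sqrt{7} \approx -2.7085$)
$l{\left(O,x \right)} = 89$
$\sqrt{34324 + l{\left(E,-73 \right)}} = \sqrt{34324 + 89} = \sqrt{34413}$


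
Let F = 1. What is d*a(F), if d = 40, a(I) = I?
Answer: 40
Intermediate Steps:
d*a(F) = 40*1 = 40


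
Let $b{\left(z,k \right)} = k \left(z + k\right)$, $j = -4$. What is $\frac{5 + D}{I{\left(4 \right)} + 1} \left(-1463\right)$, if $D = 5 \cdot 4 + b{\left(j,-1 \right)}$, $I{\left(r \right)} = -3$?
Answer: $21945$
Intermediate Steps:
$b{\left(z,k \right)} = k \left(k + z\right)$
$D = 25$ ($D = 5 \cdot 4 - \left(-1 - 4\right) = 20 - -5 = 20 + 5 = 25$)
$\frac{5 + D}{I{\left(4 \right)} + 1} \left(-1463\right) = \frac{5 + 25}{-3 + 1} \left(-1463\right) = \frac{30}{-2} \left(-1463\right) = 30 \left(- \frac{1}{2}\right) \left(-1463\right) = \left(-15\right) \left(-1463\right) = 21945$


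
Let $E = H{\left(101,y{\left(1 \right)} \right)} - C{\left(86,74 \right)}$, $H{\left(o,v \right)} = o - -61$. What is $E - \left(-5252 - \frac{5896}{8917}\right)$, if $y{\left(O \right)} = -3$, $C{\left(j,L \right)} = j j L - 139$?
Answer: $- \frac{4830787771}{8917} \approx -5.4175 \cdot 10^{5}$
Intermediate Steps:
$C{\left(j,L \right)} = -139 + L j^{2}$ ($C{\left(j,L \right)} = j^{2} L - 139 = L j^{2} - 139 = -139 + L j^{2}$)
$H{\left(o,v \right)} = 61 + o$ ($H{\left(o,v \right)} = o + 61 = 61 + o$)
$E = -547003$ ($E = \left(61 + 101\right) - \left(-139 + 74 \cdot 86^{2}\right) = 162 - \left(-139 + 74 \cdot 7396\right) = 162 - \left(-139 + 547304\right) = 162 - 547165 = -547003$)
$E - \left(-5252 - \frac{5896}{8917}\right) = -547003 - \left(-5252 - \frac{5896}{8917}\right) = -547003 - - \frac{46837980}{8917} = -547003 + \frac{46837980}{8917} = - \frac{4830787771}{8917}$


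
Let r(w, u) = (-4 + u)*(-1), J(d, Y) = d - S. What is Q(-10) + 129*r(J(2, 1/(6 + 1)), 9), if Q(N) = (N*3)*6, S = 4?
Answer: -825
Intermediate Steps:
J(d, Y) = -4 + d (J(d, Y) = d - 1*4 = d - 4 = -4 + d)
Q(N) = 18*N (Q(N) = (3*N)*6 = 18*N)
r(w, u) = 4 - u
Q(-10) + 129*r(J(2, 1/(6 + 1)), 9) = 18*(-10) + 129*(4 - 1*9) = -180 + 129*(4 - 9) = -180 + 129*(-5) = -180 - 645 = -825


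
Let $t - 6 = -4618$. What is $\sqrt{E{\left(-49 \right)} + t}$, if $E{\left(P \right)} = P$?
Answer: $i \sqrt{4661} \approx 68.271 i$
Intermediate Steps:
$t = -4612$ ($t = 6 - 4618 = -4612$)
$\sqrt{E{\left(-49 \right)} + t} = \sqrt{-49 - 4612} = \sqrt{-4661} = i \sqrt{4661}$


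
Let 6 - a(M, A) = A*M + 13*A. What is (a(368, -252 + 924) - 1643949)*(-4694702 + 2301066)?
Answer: 4547848559100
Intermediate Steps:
a(M, A) = 6 - 13*A - A*M (a(M, A) = 6 - (A*M + 13*A) = 6 - (13*A + A*M) = 6 + (-13*A - A*M) = 6 - 13*A - A*M)
(a(368, -252 + 924) - 1643949)*(-4694702 + 2301066) = ((6 - 13*(-252 + 924) - 1*(-252 + 924)*368) - 1643949)*(-4694702 + 2301066) = ((6 - 13*672 - 1*672*368) - 1643949)*(-2393636) = ((6 - 8736 - 247296) - 1643949)*(-2393636) = (-256026 - 1643949)*(-2393636) = -1899975*(-2393636) = 4547848559100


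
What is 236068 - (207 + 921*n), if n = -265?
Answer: 479926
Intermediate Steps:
236068 - (207 + 921*n) = 236068 - (207 + 921*(-265)) = 236068 - (207 - 244065) = 236068 - 1*(-243858) = 236068 + 243858 = 479926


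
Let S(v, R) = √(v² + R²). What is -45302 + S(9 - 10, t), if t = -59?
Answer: -45302 + √3482 ≈ -45243.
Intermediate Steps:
S(v, R) = √(R² + v²)
-45302 + S(9 - 10, t) = -45302 + √((-59)² + (9 - 10)²) = -45302 + √(3481 + (-1)²) = -45302 + √(3481 + 1) = -45302 + √3482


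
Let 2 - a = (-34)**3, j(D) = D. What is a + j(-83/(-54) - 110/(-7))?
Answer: 14864189/378 ≈ 39323.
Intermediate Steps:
a = 39306 (a = 2 - 1*(-34)**3 = 2 - 1*(-39304) = 2 + 39304 = 39306)
a + j(-83/(-54) - 110/(-7)) = 39306 + (-83/(-54) - 110/(-7)) = 39306 + (-83*(-1/54) - 110*(-1/7)) = 39306 + (83/54 + 110/7) = 39306 + 6521/378 = 14864189/378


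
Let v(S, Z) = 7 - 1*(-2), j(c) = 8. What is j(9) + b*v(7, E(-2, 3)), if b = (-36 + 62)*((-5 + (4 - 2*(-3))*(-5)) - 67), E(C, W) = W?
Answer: -28540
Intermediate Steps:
v(S, Z) = 9 (v(S, Z) = 7 + 2 = 9)
b = -3172 (b = 26*((-5 + (4 + 6)*(-5)) - 67) = 26*((-5 + 10*(-5)) - 67) = 26*((-5 - 50) - 67) = 26*(-55 - 67) = 26*(-122) = -3172)
j(9) + b*v(7, E(-2, 3)) = 8 - 3172*9 = 8 - 28548 = -28540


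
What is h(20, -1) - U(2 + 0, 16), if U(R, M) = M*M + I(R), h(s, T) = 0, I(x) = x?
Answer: -258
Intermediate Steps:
U(R, M) = R + M**2 (U(R, M) = M*M + R = M**2 + R = R + M**2)
h(20, -1) - U(2 + 0, 16) = 0 - ((2 + 0) + 16**2) = 0 - (2 + 256) = 0 - 1*258 = 0 - 258 = -258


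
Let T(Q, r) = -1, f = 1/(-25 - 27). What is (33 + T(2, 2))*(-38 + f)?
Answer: -15816/13 ≈ -1216.6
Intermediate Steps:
f = -1/52 (f = 1/(-52) = -1/52 ≈ -0.019231)
(33 + T(2, 2))*(-38 + f) = (33 - 1)*(-38 - 1/52) = 32*(-1977/52) = -15816/13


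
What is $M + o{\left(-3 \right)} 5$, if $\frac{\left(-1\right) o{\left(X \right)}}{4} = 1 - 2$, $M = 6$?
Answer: $26$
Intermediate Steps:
$o{\left(X \right)} = 4$ ($o{\left(X \right)} = - 4 \left(1 - 2\right) = \left(-4\right) \left(-1\right) = 4$)
$M + o{\left(-3 \right)} 5 = 6 + 4 \cdot 5 = 6 + 20 = 26$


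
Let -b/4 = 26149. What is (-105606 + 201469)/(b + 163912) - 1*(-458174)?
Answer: 27177144847/59316 ≈ 4.5818e+5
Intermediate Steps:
b = -104596 (b = -4*26149 = -104596)
(-105606 + 201469)/(b + 163912) - 1*(-458174) = (-105606 + 201469)/(-104596 + 163912) - 1*(-458174) = 95863/59316 + 458174 = 27177144847/59316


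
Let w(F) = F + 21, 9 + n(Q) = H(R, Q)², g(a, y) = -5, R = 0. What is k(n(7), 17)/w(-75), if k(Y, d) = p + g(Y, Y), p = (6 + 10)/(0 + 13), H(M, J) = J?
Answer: 49/702 ≈ 0.069801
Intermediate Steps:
n(Q) = -9 + Q²
p = 16/13 ≈ 1.2308
k(Y, d) = -49/13 (k(Y, d) = 16/13 - 5 = -49/13)
w(F) = 21 + F
k(n(7), 17)/w(-75) = -49/(13*(21 - 75)) = -49/13/(-54) = -49/13*(-1/54) = 49/702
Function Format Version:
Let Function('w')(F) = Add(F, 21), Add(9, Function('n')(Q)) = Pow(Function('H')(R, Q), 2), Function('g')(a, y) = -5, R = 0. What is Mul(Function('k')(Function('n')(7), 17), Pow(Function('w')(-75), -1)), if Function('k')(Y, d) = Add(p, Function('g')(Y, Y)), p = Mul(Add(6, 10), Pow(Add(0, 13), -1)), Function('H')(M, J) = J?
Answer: Rational(49, 702) ≈ 0.069801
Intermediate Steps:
Function('n')(Q) = Add(-9, Pow(Q, 2))
p = Rational(16, 13) (p = Mul(16, Pow(13, -1)) = Mul(16, Rational(1, 13)) = Rational(16, 13) ≈ 1.2308)
Function('k')(Y, d) = Rational(-49, 13) (Function('k')(Y, d) = Add(Rational(16, 13), -5) = Rational(-49, 13))
Function('w')(F) = Add(21, F)
Mul(Function('k')(Function('n')(7), 17), Pow(Function('w')(-75), -1)) = Mul(Rational(-49, 13), Pow(Add(21, -75), -1)) = Mul(Rational(-49, 13), Pow(-54, -1)) = Mul(Rational(-49, 13), Rational(-1, 54)) = Rational(49, 702)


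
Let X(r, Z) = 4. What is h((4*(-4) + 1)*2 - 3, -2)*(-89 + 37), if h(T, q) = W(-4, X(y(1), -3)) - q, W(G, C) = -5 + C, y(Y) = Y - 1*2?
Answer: -52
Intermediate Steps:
y(Y) = -2 + Y (y(Y) = Y - 2 = -2 + Y)
h(T, q) = -1 - q (h(T, q) = (-5 + 4) - q = -1 - q)
h((4*(-4) + 1)*2 - 3, -2)*(-89 + 37) = (-1 - 1*(-2))*(-89 + 37) = (-1 + 2)*(-52) = 1*(-52) = -52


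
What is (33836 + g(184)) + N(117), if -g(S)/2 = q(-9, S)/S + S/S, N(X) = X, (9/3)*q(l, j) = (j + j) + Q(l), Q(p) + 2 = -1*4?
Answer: 4685057/138 ≈ 33950.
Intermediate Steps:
Q(p) = -6 (Q(p) = -2 - 1*4 = -2 - 4 = -6)
q(l, j) = -2 + 2*j/3 (q(l, j) = ((j + j) - 6)/3 = (2*j - 6)/3 = (-6 + 2*j)/3 = -2 + 2*j/3)
g(S) = -2 - 2*(-2 + 2*S/3)/S (g(S) = -2*((-2 + 2*S/3)/S + S/S) = -2*((-2 + 2*S/3)/S + 1) = -2*(1 + (-2 + 2*S/3)/S) = -2 - 2*(-2 + 2*S/3)/S)
(33836 + g(184)) + N(117) = (33836 + (-10/3 + 4/184)) + 117 = (33836 + (-10/3 + 4*(1/184))) + 117 = (33836 + (-10/3 + 1/46)) + 117 = (33836 - 457/138) + 117 = 4668911/138 + 117 = 4685057/138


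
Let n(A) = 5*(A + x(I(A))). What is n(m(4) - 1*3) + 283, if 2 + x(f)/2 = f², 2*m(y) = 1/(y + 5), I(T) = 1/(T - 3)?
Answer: 51223901/206082 ≈ 248.56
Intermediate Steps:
I(T) = 1/(-3 + T)
m(y) = 1/(2*(5 + y)) (m(y) = 1/(2*(y + 5)) = 1/(2*(5 + y)))
x(f) = -4 + 2*f²
n(A) = -20 + 5*A + 10/(-3 + A)² (n(A) = 5*(A + (-4 + 2*(1/(-3 + A))²)) = 5*(A + (-4 + 2/(-3 + A)²)) = 5*(-4 + A + 2/(-3 + A)²) = -20 + 5*A + 10/(-3 + A)²)
n(m(4) - 1*3) + 283 = (-20 + 5*(1/(2*(5 + 4)) - 1*3) + 10/(-3 + (1/(2*(5 + 4)) - 1*3))²) + 283 = (-20 + 5*((½)/9 - 3) + 10/(-3 + ((½)/9 - 3))²) + 283 = (-20 + 5*((½)*(⅑) - 3) + 10/(-3 + ((½)*(⅑) - 3))²) + 283 = (-20 + 5*(1/18 - 3) + 10/(-3 + (1/18 - 3))²) + 283 = (-20 + 5*(-53/18) + 10/(-3 - 53/18)²) + 283 = (-20 - 265/18 + 10/(-107/18)²) + 283 = (-20 - 265/18 + 10*(324/11449)) + 283 = (-20 - 265/18 + 3240/11449) + 283 = -7097305/206082 + 283 = 51223901/206082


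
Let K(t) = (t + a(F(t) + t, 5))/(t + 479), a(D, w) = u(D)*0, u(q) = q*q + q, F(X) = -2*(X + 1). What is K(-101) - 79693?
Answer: -30124055/378 ≈ -79693.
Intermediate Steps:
F(X) = -2 - 2*X (F(X) = -2*(1 + X) = -2 - 2*X)
u(q) = q + q**2 (u(q) = q**2 + q = q + q**2)
a(D, w) = 0 (a(D, w) = (D*(1 + D))*0 = 0)
K(t) = t/(479 + t) (K(t) = (t + 0)/(t + 479) = t/(479 + t))
K(-101) - 79693 = -101/(479 - 101) - 79693 = -101/378 - 79693 = -30124055/378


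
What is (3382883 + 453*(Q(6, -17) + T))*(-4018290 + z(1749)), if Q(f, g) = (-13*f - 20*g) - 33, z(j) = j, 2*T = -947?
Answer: -26285244422709/2 ≈ -1.3143e+13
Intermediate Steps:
T = -947/2 (T = (½)*(-947) = -947/2 ≈ -473.50)
Q(f, g) = -33 - 20*g - 13*f (Q(f, g) = (-20*g - 13*f) - 33 = -33 - 20*g - 13*f)
(3382883 + 453*(Q(6, -17) + T))*(-4018290 + z(1749)) = (3382883 + 453*((-33 - 20*(-17) - 13*6) - 947/2))*(-4018290 + 1749) = (3382883 + 453*((-33 + 340 - 78) - 947/2))*(-4016541) = (3382883 + 453*(229 - 947/2))*(-4016541) = (3382883 + 453*(-489/2))*(-4016541) = (3382883 - 221517/2)*(-4016541) = (6544249/2)*(-4016541) = -26285244422709/2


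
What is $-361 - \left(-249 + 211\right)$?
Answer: $-323$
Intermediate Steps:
$-361 - \left(-249 + 211\right) = -361 - -38 = -361 + 38 = -323$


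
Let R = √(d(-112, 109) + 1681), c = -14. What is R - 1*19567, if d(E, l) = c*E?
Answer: -19510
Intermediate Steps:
d(E, l) = -14*E
R = 57 (R = √(-14*(-112) + 1681) = √(1568 + 1681) = √3249 = 57)
R - 1*19567 = 57 - 1*19567 = 57 - 19567 = -19510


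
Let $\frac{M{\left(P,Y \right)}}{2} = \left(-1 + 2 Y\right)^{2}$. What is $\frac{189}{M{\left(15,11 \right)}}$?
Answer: $\frac{3}{14} \approx 0.21429$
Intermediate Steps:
$M{\left(P,Y \right)} = 2 \left(-1 + 2 Y\right)^{2}$
$\frac{189}{M{\left(15,11 \right)}} = \frac{189}{2 \left(-1 + 2 \cdot 11\right)^{2}} = \frac{189}{2 \left(-1 + 22\right)^{2}} = \frac{189}{2 \cdot 21^{2}} = \frac{189}{2 \cdot 441} = \frac{189}{882} = 189 \cdot \frac{1}{882} = \frac{3}{14}$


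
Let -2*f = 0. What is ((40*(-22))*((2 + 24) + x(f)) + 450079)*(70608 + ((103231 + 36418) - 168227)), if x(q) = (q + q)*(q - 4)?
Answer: 17955173970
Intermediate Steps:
f = 0 (f = -½*0 = 0)
x(q) = 2*q*(-4 + q) (x(q) = (2*q)*(-4 + q) = 2*q*(-4 + q))
((40*(-22))*((2 + 24) + x(f)) + 450079)*(70608 + ((103231 + 36418) - 168227)) = ((40*(-22))*((2 + 24) + 2*0*(-4 + 0)) + 450079)*(70608 + ((103231 + 36418) - 168227)) = (-880*(26 + 2*0*(-4)) + 450079)*(70608 + (139649 - 168227)) = (-880*(26 + 0) + 450079)*(70608 - 28578) = (-880*26 + 450079)*42030 = (-22880 + 450079)*42030 = 427199*42030 = 17955173970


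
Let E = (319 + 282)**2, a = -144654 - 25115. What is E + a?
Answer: 191432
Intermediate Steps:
a = -169769
E = 361201 (E = 601**2 = 361201)
E + a = 361201 - 169769 = 191432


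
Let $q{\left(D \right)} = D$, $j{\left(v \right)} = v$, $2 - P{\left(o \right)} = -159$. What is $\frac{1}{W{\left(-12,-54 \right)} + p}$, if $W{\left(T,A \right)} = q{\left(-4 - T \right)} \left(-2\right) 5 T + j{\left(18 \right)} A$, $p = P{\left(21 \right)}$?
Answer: $\frac{1}{149} \approx 0.0067114$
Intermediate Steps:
$P{\left(o \right)} = 161$ ($P{\left(o \right)} = 2 - -159 = 2 + 159 = 161$)
$p = 161$
$W{\left(T,A \right)} = 18 A + T \left(40 + 10 T\right)$ ($W{\left(T,A \right)} = \left(-4 - T\right) \left(-2\right) 5 T + 18 A = \left(8 + 2 T\right) 5 T + 18 A = \left(40 + 10 T\right) T + 18 A = T \left(40 + 10 T\right) + 18 A = 18 A + T \left(40 + 10 T\right)$)
$\frac{1}{W{\left(-12,-54 \right)} + p} = \frac{1}{\left(18 \left(-54\right) + 10 \left(-12\right) \left(4 - 12\right)\right) + 161} = \frac{1}{\left(-972 + 10 \left(-12\right) \left(-8\right)\right) + 161} = \frac{1}{\left(-972 + 960\right) + 161} = \frac{1}{-12 + 161} = \frac{1}{149}$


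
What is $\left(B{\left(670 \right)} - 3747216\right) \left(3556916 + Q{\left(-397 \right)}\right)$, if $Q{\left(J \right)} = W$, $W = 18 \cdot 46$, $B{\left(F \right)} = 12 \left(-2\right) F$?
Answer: $-13388843764224$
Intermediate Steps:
$B{\left(F \right)} = - 24 F$
$W = 828$
$Q{\left(J \right)} = 828$
$\left(B{\left(670 \right)} - 3747216\right) \left(3556916 + Q{\left(-397 \right)}\right) = \left(\left(-24\right) 670 - 3747216\right) \left(3556916 + 828\right) = \left(-16080 - 3747216\right) 3557744 = \left(-3763296\right) 3557744 = -13388843764224$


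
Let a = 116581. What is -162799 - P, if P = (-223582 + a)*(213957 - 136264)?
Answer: 8313065894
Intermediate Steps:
P = -8313228693 (P = (-223582 + 116581)*(213957 - 136264) = -107001*77693 = -8313228693)
-162799 - P = -162799 - 1*(-8313228693) = -162799 + 8313228693 = 8313065894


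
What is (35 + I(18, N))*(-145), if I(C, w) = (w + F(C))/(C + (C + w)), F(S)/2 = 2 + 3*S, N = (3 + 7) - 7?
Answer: -214600/39 ≈ -5502.6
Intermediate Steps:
N = 3 (N = 10 - 7 = 3)
F(S) = 4 + 6*S (F(S) = 2*(2 + 3*S) = 4 + 6*S)
I(C, w) = (4 + w + 6*C)/(w + 2*C) (I(C, w) = (w + (4 + 6*C))/(C + (C + w)) = (4 + w + 6*C)/(w + 2*C))
(35 + I(18, N))*(-145) = (35 + (4 + 3 + 6*18)/(3 + 2*18))*(-145) = (35 + (4 + 3 + 108)/(3 + 36))*(-145) = (35 + 115/39)*(-145) = (1480/39)*(-145) = -214600/39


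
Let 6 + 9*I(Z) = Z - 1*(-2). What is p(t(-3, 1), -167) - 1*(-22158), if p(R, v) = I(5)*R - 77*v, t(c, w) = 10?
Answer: 315163/9 ≈ 35018.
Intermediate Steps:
I(Z) = -4/9 + Z/9 (I(Z) = -2/3 + (Z - 1*(-2))/9 = -2/3 + (Z + 2)/9 = -2/3 + (2 + Z)/9 = -2/3 + (2/9 + Z/9) = -4/9 + Z/9)
p(R, v) = -77*v + R/9 (p(R, v) = (-4/9 + (1/9)*5)*R - 77*v = (-4/9 + 5/9)*R - 77*v = R/9 - 77*v = -77*v + R/9)
p(t(-3, 1), -167) - 1*(-22158) = (-77*(-167) + (1/9)*10) - 1*(-22158) = (12859 + 10/9) + 22158 = 115741/9 + 22158 = 315163/9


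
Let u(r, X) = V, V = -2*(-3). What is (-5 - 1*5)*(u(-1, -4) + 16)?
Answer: -220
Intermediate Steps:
V = 6
u(r, X) = 6
(-5 - 1*5)*(u(-1, -4) + 16) = (-5 - 1*5)*(6 + 16) = (-5 - 5)*22 = -10*22 = -220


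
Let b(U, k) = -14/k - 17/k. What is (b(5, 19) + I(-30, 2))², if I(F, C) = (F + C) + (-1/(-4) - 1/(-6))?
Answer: 44368921/51984 ≈ 853.51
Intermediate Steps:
b(U, k) = -31/k
I(F, C) = 5/12 + C + F (I(F, C) = (C + F) + (-1*(-¼) - 1*(-⅙)) = (C + F) + (¼ + ⅙) = (C + F) + 5/12 = 5/12 + C + F)
(b(5, 19) + I(-30, 2))² = (-31/19 + (5/12 + 2 - 30))² = (-31*1/19 - 331/12)² = (-31/19 - 331/12)² = (-6661/228)² = 44368921/51984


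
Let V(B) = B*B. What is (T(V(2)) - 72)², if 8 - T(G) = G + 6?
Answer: 5476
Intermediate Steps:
V(B) = B²
T(G) = 2 - G (T(G) = 8 - (G + 6) = 8 - (6 + G) = 8 + (-6 - G) = 2 - G)
(T(V(2)) - 72)² = ((2 - 1*2²) - 72)² = ((2 - 1*4) - 72)² = ((2 - 4) - 72)² = (-2 - 72)² = (-74)² = 5476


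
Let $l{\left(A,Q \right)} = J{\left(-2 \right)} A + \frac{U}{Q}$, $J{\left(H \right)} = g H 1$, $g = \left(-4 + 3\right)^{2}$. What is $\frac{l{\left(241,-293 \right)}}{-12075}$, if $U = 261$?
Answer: $\frac{141487}{3537975} \approx 0.039991$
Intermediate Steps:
$g = 1$ ($g = \left(-1\right)^{2} = 1$)
$J{\left(H \right)} = H$ ($J{\left(H \right)} = 1 H 1 = H 1 = H$)
$l{\left(A,Q \right)} = - 2 A + \frac{261}{Q}$
$\frac{l{\left(241,-293 \right)}}{-12075} = \frac{\left(-2\right) 241 + \frac{261}{-293}}{-12075} = \left(-482 + 261 \left(- \frac{1}{293}\right)\right) \left(- \frac{1}{12075}\right) = \left(-482 - \frac{261}{293}\right) \left(- \frac{1}{12075}\right) = \left(- \frac{141487}{293}\right) \left(- \frac{1}{12075}\right) = \frac{141487}{3537975}$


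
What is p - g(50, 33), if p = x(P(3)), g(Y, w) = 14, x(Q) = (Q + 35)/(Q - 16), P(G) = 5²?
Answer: -22/3 ≈ -7.3333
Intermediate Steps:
P(G) = 25
x(Q) = (35 + Q)/(-16 + Q)
p = 20/3 (p = (35 + 25)/(-16 + 25) = 60/9 = (⅑)*60 = 20/3 ≈ 6.6667)
p - g(50, 33) = 20/3 - 1*14 = 20/3 - 14 = -22/3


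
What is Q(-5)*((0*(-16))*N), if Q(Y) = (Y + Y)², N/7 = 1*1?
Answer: 0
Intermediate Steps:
N = 7 (N = 7*(1*1) = 7*1 = 7)
Q(Y) = 4*Y² (Q(Y) = (2*Y)² = 4*Y²)
Q(-5)*((0*(-16))*N) = (4*(-5)²)*((0*(-16))*7) = (4*25)*(0*7) = 100*0 = 0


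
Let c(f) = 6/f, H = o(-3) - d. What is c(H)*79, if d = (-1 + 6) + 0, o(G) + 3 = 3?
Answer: -474/5 ≈ -94.800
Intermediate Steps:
o(G) = 0 (o(G) = -3 + 3 = 0)
d = 5 (d = 5 + 0 = 5)
H = -5 (H = 0 - 1*5 = 0 - 5 = -5)
c(H)*79 = (6/(-5))*79 = (6*(-⅕))*79 = -6/5*79 = -474/5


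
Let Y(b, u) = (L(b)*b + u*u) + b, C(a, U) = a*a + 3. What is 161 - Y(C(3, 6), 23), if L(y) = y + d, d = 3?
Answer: -560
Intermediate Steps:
C(a, U) = 3 + a² (C(a, U) = a² + 3 = 3 + a²)
L(y) = 3 + y (L(y) = y + 3 = 3 + y)
Y(b, u) = b + u² + b*(3 + b) (Y(b, u) = ((3 + b)*b + u*u) + b = (b*(3 + b) + u²) + b = (u² + b*(3 + b)) + b = b + u² + b*(3 + b))
161 - Y(C(3, 6), 23) = 161 - ((3 + 3²) + 23² + (3 + 3²)*(3 + (3 + 3²))) = 161 - ((3 + 9) + 529 + (3 + 9)*(3 + (3 + 9))) = 161 - (12 + 529 + 12*(3 + 12)) = 161 - (12 + 529 + 12*15) = 161 - (12 + 529 + 180) = 161 - 1*721 = 161 - 721 = -560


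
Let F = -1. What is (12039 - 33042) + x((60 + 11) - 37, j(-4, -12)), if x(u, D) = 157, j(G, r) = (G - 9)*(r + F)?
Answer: -20846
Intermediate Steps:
j(G, r) = (-1 + r)*(-9 + G) (j(G, r) = (G - 9)*(r - 1) = (-9 + G)*(-1 + r) = (-1 + r)*(-9 + G))
(12039 - 33042) + x((60 + 11) - 37, j(-4, -12)) = (12039 - 33042) + 157 = -21003 + 157 = -20846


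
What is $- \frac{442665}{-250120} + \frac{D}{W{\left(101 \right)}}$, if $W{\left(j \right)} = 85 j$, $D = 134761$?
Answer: $\frac{7501340069}{429456040} \approx 17.467$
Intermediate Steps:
$- \frac{442665}{-250120} + \frac{D}{W{\left(101 \right)}} = - \frac{442665}{-250120} + \frac{134761}{85 \cdot 101} = \left(-442665\right) \left(- \frac{1}{250120}\right) + \frac{134761}{8585} = \frac{88533}{50024} + 134761 \cdot \frac{1}{8585} = \frac{88533}{50024} + \frac{134761}{8585} = \frac{7501340069}{429456040}$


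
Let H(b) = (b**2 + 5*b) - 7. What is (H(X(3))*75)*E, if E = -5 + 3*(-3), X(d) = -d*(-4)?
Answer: -206850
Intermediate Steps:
X(d) = 4*d
E = -14 (E = -5 - 9 = -14)
H(b) = -7 + b**2 + 5*b
(H(X(3))*75)*E = ((-7 + (4*3)**2 + 5*(4*3))*75)*(-14) = ((-7 + 12**2 + 5*12)*75)*(-14) = ((-7 + 144 + 60)*75)*(-14) = (197*75)*(-14) = 14775*(-14) = -206850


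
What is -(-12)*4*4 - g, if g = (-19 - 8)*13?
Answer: 543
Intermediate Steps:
g = -351 (g = -27*13 = -351)
-(-12)*4*4 - g = -(-12)*4*4 - 1*(-351) = -12*(-4)*4 + 351 = 48*4 + 351 = 192 + 351 = 543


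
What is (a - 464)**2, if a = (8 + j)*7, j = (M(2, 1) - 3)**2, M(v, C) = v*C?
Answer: 160801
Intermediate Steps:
M(v, C) = C*v
j = 1 (j = (1*2 - 3)**2 = (2 - 3)**2 = (-1)**2 = 1)
a = 63 (a = (8 + 1)*7 = 9*7 = 63)
(a - 464)**2 = (63 - 464)**2 = (-401)**2 = 160801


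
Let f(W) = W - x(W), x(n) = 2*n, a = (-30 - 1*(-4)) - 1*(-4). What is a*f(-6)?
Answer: -132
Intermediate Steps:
a = -22 (a = (-30 + 4) + 4 = -26 + 4 = -22)
f(W) = -W (f(W) = W - 2*W = -W)
a*f(-6) = -(-22)*(-6) = -22*6 = -132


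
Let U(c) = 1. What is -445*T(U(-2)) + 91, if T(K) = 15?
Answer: -6584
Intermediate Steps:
-445*T(U(-2)) + 91 = -445*15 + 91 = -6675 + 91 = -6584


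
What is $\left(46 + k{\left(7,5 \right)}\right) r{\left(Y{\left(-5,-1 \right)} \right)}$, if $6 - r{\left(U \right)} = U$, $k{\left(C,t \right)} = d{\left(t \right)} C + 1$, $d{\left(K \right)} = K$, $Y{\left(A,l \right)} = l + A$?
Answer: $984$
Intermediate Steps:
$Y{\left(A,l \right)} = A + l$
$k{\left(C,t \right)} = 1 + C t$ ($k{\left(C,t \right)} = t C + 1 = C t + 1 = 1 + C t$)
$r{\left(U \right)} = 6 - U$
$\left(46 + k{\left(7,5 \right)}\right) r{\left(Y{\left(-5,-1 \right)} \right)} = \left(46 + \left(1 + 7 \cdot 5\right)\right) \left(6 - \left(-5 - 1\right)\right) = \left(46 + \left(1 + 35\right)\right) \left(6 - -6\right) = \left(46 + 36\right) \left(6 + 6\right) = 82 \cdot 12 = 984$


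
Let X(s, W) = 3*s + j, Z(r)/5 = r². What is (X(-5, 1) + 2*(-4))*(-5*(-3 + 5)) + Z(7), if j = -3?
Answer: 505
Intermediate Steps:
Z(r) = 5*r²
X(s, W) = -3 + 3*s (X(s, W) = 3*s - 3 = -3 + 3*s)
(X(-5, 1) + 2*(-4))*(-5*(-3 + 5)) + Z(7) = ((-3 + 3*(-5)) + 2*(-4))*(-5*(-3 + 5)) + 5*7² = ((-3 - 15) - 8)*(-5*2) + 5*49 = (-18 - 8)*(-10) + 245 = -26*(-10) + 245 = 260 + 245 = 505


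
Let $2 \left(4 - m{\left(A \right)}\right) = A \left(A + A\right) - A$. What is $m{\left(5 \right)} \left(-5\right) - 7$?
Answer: $\frac{171}{2} \approx 85.5$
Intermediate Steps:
$m{\left(A \right)} = 4 + \frac{A}{2} - A^{2}$ ($m{\left(A \right)} = 4 - \frac{A \left(A + A\right) - A}{2} = 4 - \frac{A 2 A - A}{2} = 4 - \frac{2 A^{2} - A}{2} = 4 - \frac{- A + 2 A^{2}}{2} = 4 - \left(A^{2} - \frac{A}{2}\right) = 4 + \frac{A}{2} - A^{2}$)
$m{\left(5 \right)} \left(-5\right) - 7 = \left(4 + \frac{1}{2} \cdot 5 - 5^{2}\right) \left(-5\right) - 7 = \left(4 + \frac{5}{2} - 25\right) \left(-5\right) - 7 = \left(- \frac{37}{2}\right) \left(-5\right) - 7 = \frac{185}{2} - 7 = \frac{171}{2}$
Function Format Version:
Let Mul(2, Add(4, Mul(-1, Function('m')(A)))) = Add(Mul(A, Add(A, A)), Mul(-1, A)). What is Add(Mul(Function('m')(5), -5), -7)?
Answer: Rational(171, 2) ≈ 85.500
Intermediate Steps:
Function('m')(A) = Add(4, Mul(Rational(1, 2), A), Mul(-1, Pow(A, 2))) (Function('m')(A) = Add(4, Mul(Rational(-1, 2), Add(Mul(A, Add(A, A)), Mul(-1, A)))) = Add(4, Mul(Rational(-1, 2), Add(Mul(A, Mul(2, A)), Mul(-1, A)))) = Add(4, Mul(Rational(-1, 2), Add(Mul(2, Pow(A, 2)), Mul(-1, A)))) = Add(4, Mul(Rational(-1, 2), Add(Mul(-1, A), Mul(2, Pow(A, 2))))) = Add(4, Add(Mul(Rational(1, 2), A), Mul(-1, Pow(A, 2)))) = Add(4, Mul(Rational(1, 2), A), Mul(-1, Pow(A, 2))))
Add(Mul(Function('m')(5), -5), -7) = Add(Mul(Add(4, Mul(Rational(1, 2), 5), Mul(-1, Pow(5, 2))), -5), -7) = Add(Mul(Add(4, Rational(5, 2), Mul(-1, 25)), -5), -7) = Add(Mul(Add(4, Rational(5, 2), -25), -5), -7) = Add(Mul(Rational(-37, 2), -5), -7) = Add(Rational(185, 2), -7) = Rational(171, 2)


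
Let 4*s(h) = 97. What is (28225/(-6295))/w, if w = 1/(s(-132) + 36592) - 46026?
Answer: 826794925/8487168390274 ≈ 9.7417e-5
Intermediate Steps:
s(h) = 97/4 (s(h) = (¼)*97 = 97/4)
w = -6741198086/146465 (w = 1/(97/4 + 36592) - 46026 = 1/(146465/4) - 46026 = 4/146465 - 46026 = -6741198086/146465 ≈ -46026.)
(28225/(-6295))/w = (28225/(-6295))/(-6741198086/146465) = (28225*(-1/6295))*(-146465/6741198086) = -5645/1259*(-146465/6741198086) = 826794925/8487168390274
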